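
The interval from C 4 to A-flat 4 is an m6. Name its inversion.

Interval numbers invert to sum to nine: 6 + 3 = 9, so a sixth inverts to a third.
And minor becomes major under inversion, so we get a major third.

major 3rd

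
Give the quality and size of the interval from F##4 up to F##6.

perfect 15th

F to F is the same letter name, plus 2 octaves: a fifteenth.
Counting semitones, F##4→F##6 is 24, which is the perfect fifteenth.
(Equivalently, a compound perfect octave: a perfect octave plus an octave.)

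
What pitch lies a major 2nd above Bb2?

The second takes the letter from B up to C.
Moving 2 semitones up from Bb2 (the size of a major second) reaches C3.

C3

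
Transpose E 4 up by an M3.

Counting three letter names up from E lands on G.
A major third spans 4 semitones, so from E4 the target pitch is G#4.

G-sharp 4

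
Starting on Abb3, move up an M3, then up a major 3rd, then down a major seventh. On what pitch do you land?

Abb3 up a major third → Cb4 (4 semitones).
Cb4 up a major third → Eb4 (4 semitones).
Eb4 down a major seventh → Fb3 (11 semitones).

Fb3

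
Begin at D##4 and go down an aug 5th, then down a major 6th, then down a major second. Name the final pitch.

A2

Down an augmented fifth from D##4: G#3 (8 semitones down).
G#3 down a major sixth → B2 (9 semitones).
Down a major second from B2: A2 (2 semitones down).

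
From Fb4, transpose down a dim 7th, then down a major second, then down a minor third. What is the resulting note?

A diminished seventh down from Fb4 is G3.
Down a major second from G3: F3 (2 semitones down).
F3 down a minor third → D3 (3 semitones).

D3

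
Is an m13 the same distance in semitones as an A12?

A minor thirteenth = 20 semitones = an augmented twelfth; enharmonically equal.

Yes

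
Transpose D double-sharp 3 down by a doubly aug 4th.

A 2

The fourth takes the letter from D down to A.
A doubly augmented fourth spans 7 semitones, so from D##3 the target pitch is A2.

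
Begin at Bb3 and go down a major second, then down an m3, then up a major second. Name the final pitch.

Down a major second from Bb3: Ab3 (2 semitones down).
Ab3 down a minor third → F3 (3 semitones).
A major second up from F3 is G3.

G3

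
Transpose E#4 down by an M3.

Three letter names down from E: C.
A major third is 4 semitones; 4 semitones down from E#4 gives C#4.

C#4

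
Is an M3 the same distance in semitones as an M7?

A major third is 4 semitones but a major seventh is 11 semitones — different sizes.

No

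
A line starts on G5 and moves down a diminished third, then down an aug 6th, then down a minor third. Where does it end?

E4

G5 down a diminished third → E#5 (2 semitones).
E#5 down an augmented sixth → G4 (10 semitones).
G4 down a minor third → E4 (3 semitones).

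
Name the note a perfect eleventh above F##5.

B#6

Counting four letter names plus an octave up from F lands on B.
A perfect eleventh spans 17 semitones, so from F##5 the target pitch is B#6.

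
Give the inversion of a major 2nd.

minor seventh

Interval numbers invert to sum to nine: 2 + 7 = 9, so a second inverts to a seventh.
The quality also flips — major becomes minor — giving a minor seventh.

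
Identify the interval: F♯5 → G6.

minor 9th

F to G spans two letter names (F-G), plus an octave — that makes it a ninth of some quality.
At 13 semitones, F#5→G6 falls one short of a major ninth: minor.
(Equivalently, a compound minor second: a minor second plus an octave.)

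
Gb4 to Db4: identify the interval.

Descending from Gb4 to Db4 is the same interval as ascending Db4 to Gb4.
D to G spans four letter names (D-E-F-G): a fourth.
Counting semitones, Db4→Gb4 is 5, which is the perfect fourth.

perfect 4th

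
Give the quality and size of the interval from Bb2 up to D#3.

B to D spans three letter names (B-C-D), so the interval is some kind of third.
Bb2 to D#3 spans 5 semitones — one semitone wider than the major third (4) — giving an augmented third.

augmented 3rd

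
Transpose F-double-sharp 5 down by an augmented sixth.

Counting six letter names down from F lands on A.
An augmented sixth spans 10 semitones, so from F##5 the target pitch is A4.

A 4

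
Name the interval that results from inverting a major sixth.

Inverted interval numbers add to nine, so a sixth pairs with a third (6 + 3 = 9).
And major becomes minor under inversion, so we get a minor third.

m3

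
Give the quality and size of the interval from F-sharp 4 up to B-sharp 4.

F to B spans four letter names (F-G-A-B) — that makes it a fourth of some quality.
F#4 to B#4 spans 6 semitones — one semitone wider than the perfect fourth (5) — giving an augmented fourth.

augmented fourth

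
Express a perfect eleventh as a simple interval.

perfect 4th

Each octave removed subtracts seven from the number: 11 − 7 = 4.
So a perfect eleventh is an octave plus a perfect fourth. The quality is unchanged.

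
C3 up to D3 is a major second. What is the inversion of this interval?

minor seventh

Interval numbers invert to sum to nine: 2 + 7 = 9, so a second inverts to a seventh.
Quality inverts too: major becomes minor. That makes the inversion a minor seventh.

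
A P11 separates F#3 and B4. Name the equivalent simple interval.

Each octave removed subtracts seven from the number: 11 − 7 = 4.
Quality carries through unchanged, so the simple form is a perfect fourth.

perfect fourth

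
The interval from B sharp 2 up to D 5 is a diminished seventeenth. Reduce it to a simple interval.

d3

Each octave removed subtracts seven from the number: 17 − 14 = 3.
So a diminished seventeenth is 2 octaves plus a diminished third. The quality is unchanged.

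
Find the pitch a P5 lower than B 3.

E 3

Five letter names down from B: E.
A perfect fifth spans 7 semitones, so from B3 the target pitch is E3.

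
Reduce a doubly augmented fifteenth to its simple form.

Take out an octave (7 from the number): 15 − 7 = 8.
Quality carries through unchanged, so the simple form is a doubly augmented octave.

AA8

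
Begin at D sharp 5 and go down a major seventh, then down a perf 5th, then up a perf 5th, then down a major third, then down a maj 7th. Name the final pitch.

Down a major seventh from D#5: E4 (11 semitones down).
A perfect fifth down from E4 is A3.
Up a perfect fifth from A3: E4 (7 semitones up).
Down a major third from E4: C4 (4 semitones down).
Down a major seventh from C4: Db3 (11 semitones down).

D flat 3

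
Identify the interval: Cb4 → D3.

Descending from Cb4 to D3 is the same interval as ascending D3 to Cb4.
D to C spans seven letter names (D-E-F-G-A-B-C), so the interval is some kind of seventh.
The major seventh is 11 semitones; here we have 9, two semitones narrower: diminished.

diminished 7th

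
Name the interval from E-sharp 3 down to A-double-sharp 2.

diminished 5th

Descending from E#3 to A##2 is the same interval as ascending A##2 to E#3.
A to E spans five letter names (A-B-C-D-E) — that makes it a fifth of some quality.
A perfect fifth would be 7 semitones; A##2 to E#3 is 6, one semitone narrower, so the interval is diminished.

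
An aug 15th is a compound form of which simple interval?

augmented octave

Each octave removed subtracts seven from the number: 15 − 7 = 8.
That makes an augmented fifteenth a compound augmented octave — an octave plus an augmented octave.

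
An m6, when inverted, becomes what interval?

Interval numbers invert to sum to nine: 6 + 3 = 9, so a sixth inverts to a third.
The quality also flips — minor becomes major — giving a major third.

M3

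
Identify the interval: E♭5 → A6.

E to A spans four letter names (E-F-G-A), plus an octave: an eleventh.
The perfect eleventh is 17 semitones; here we have 18, one semitone wider: augmented.
(Equivalently, a compound augmented fourth: an augmented fourth plus an octave.)

augmented eleventh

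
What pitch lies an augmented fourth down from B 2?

Counting four letter names down from B lands on F.
Moving 6 semitones down from B2 (the size of an augmented fourth) reaches F2.

F 2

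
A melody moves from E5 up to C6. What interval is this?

E to C spans six letter names (E-F-G-A-B-C): a sixth.
E5 to C6 is 8 semitones, a half step short of the major sixth (9), so this is minor.

minor 6th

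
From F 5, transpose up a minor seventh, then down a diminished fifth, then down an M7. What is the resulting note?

B flat 4

F5 up a minor seventh → Eb6 (10 semitones).
Down a diminished fifth from Eb6: A5 (6 semitones down).
Down a major seventh from A5: Bb4 (11 semitones down).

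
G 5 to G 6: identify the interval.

perfect octave

G to G is the same letter name, plus an octave — that makes it an octave of some quality.
Counting semitones, G5→G6 is 12, which is the perfect octave.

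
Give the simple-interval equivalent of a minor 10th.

minor third

Subtracting seven from the interval number removes an octave: 10 − 7 = 3.
So a minor tenth is an octave plus a minor third. The quality is unchanged.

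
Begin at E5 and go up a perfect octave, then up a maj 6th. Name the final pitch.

C#7

Up a perfect octave from E5: E6 (12 semitones up).
E6 up a major sixth → C#7 (9 semitones).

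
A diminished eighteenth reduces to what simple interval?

Take out 2 octaves (14 from the number): 18 − 14 = 4.
That makes a diminished eighteenth a compound diminished fourth — 2 octaves plus a diminished fourth.

diminished fourth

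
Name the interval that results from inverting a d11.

First reduce the compound diminished eleventh to its simple form, a diminished fourth.
Interval numbers invert to sum to nine: 4 + 5 = 9, so a fourth inverts to a fifth.
And diminished becomes augmented under inversion, so we get an augmented fifth.

A5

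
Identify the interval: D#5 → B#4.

minor 3rd

Descending from D#5 to B#4 is the same interval as ascending B#4 to D#5.
B to D spans three letter names (B-C-D): a third.
At 3 semitones, B#4→D#5 falls one short of a major third: minor.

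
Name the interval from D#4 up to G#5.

perfect eleventh

D to G spans four letter names (D-E-F-G), plus an octave — that makes it an eleventh of some quality.
The perfect eleventh spans 17 semitones, and D#4 to G#5 is exactly 17 semitones — so this is a perfect eleventh.
(Equivalently, a compound perfect fourth: a perfect fourth plus an octave.)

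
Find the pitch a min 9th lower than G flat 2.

The ninth's letter: G down two letter names plus an octave → F.
A minor ninth spans 13 semitones, so from Gb2 the target pitch is F1.

F 1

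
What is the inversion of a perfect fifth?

Inverted interval numbers add to nine, so a fifth pairs with a fourth (5 + 4 = 9).
And perfect stays perfect under inversion, so we get a perfect fourth.

perfect fourth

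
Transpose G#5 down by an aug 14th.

Ab3

Seven letters down from G (plus an octave) reaches A.
An augmented fourteenth spans 24 semitones, so from G#5 the target pitch is Ab3.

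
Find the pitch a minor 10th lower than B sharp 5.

Three letters down from B (plus an octave) reaches G.
A minor tenth spans 15 semitones, so from B#5 the target pitch is G##4.

G double-sharp 4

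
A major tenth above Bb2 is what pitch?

The tenth's letter: B up three letter names plus an octave → D.
A major tenth spans 16 semitones, so from Bb2 the target pitch is D4.

D4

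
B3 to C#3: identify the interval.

minor seventh

Descending from B3 to C#3 is the same interval as ascending C#3 to B3.
C to B spans seven letter names (C-D-E-F-G-A-B): a seventh.
C#3 to B3 is 10 semitones, a half step short of the major seventh (11), so this is minor.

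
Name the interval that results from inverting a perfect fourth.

perfect fifth

Inverted interval numbers add to nine, so a fourth pairs with a fifth (4 + 5 = 9).
The quality also flips — perfect stays perfect — giving a perfect fifth.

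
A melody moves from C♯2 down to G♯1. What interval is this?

P4

Descending from C#2 to G#1 is the same interval as ascending G#1 to C#2.
G to C spans four letter names (G-A-B-C), so the interval is some kind of fourth.
Counting semitones, G#1→C#2 is 5, which is the perfect fourth.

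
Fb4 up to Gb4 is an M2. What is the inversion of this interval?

Inverted interval numbers add to nine, so a second pairs with a seventh (2 + 7 = 9).
The quality also flips — major becomes minor — giving a minor seventh.

m7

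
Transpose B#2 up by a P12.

Five letters up from B (plus an octave) reaches F.
A perfect twelfth is 19 semitones; 19 semitones up from B#2 gives F##4.

F##4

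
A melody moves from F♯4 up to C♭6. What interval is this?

F to C spans five letter names (F-G-A-B-C), plus an octave, so the interval is some kind of twelfth.
F#4 to Cb6 spans 17 semitones — two semitones narrower than the perfect twelfth (19) — giving a doubly diminished twelfth.
(Equivalently, a compound doubly diminished fifth: a doubly diminished fifth plus an octave.)

doubly diminished twelfth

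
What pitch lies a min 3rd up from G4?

The third takes the letter from G up to B.
A minor third is 3 semitones; 3 semitones up from G4 gives Bb4.

Bb4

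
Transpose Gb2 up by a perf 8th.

Gb3

The letter stays G (same as the start), shifted an octave up.
A perfect octave spans 12 semitones, so from Gb2 the target pitch is Gb3.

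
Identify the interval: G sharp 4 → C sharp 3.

Descending from G#4 to C#3 is the same interval as ascending C#3 to G#4.
C to G spans five letter names (C-D-E-F-G), plus an octave — that makes it a twelfth of some quality.
C#3 to G#4 is 19 semitones, matching the perfect twelfth exactly, so the quality is perfect.
(Equivalently, a compound perfect fifth: a perfect fifth plus an octave.)

perfect 12th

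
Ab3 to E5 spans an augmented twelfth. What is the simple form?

augmented fifth

Subtracting seven from the interval number removes an octave: 12 − 7 = 5.
That makes an augmented twelfth a compound augmented fifth — an octave plus an augmented fifth.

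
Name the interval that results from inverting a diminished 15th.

augmented 1st

First reduce the compound diminished fifteenth to its simple form, a diminished octave.
The rule of nine gives the new number: 9 − 8 = 1, so an octave becomes a unison.
Quality inverts too: diminished becomes augmented. That makes the inversion an augmented unison.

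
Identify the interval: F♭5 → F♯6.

F to F is the same letter name, plus an octave, so the interval is some kind of octave.
The perfect octave is 12 semitones; here we have 14, two semitones wider: doubly augmented.

doubly augmented octave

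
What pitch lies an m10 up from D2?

The tenth's letter: D up three letter names plus an octave → F.
A minor tenth spans 15 semitones, so from D2 the target pitch is F3.

F3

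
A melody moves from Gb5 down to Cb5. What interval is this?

Descending from Gb5 to Cb5 is the same interval as ascending Cb5 to Gb5.
C to G spans five letter names (C-D-E-F-G): a fifth.
The perfect fifth spans 7 semitones, and Cb5 to Gb5 is exactly 7 semitones — so this is a perfect fifth.

perfect 5th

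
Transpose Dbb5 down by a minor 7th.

Ebb4

Counting seven letter names down from D lands on E.
A minor seventh spans 10 semitones, so from Dbb5 the target pitch is Ebb4.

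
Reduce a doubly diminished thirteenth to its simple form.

Subtracting seven from the interval number removes an octave: 13 − 7 = 6.
So a doubly diminished thirteenth is an octave plus a doubly diminished sixth. The quality is unchanged.

doubly diminished sixth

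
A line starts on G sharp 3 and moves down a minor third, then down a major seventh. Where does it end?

Down a minor third from G#3: E#3 (3 semitones down).
A major seventh down from E#3 is F#2.

F sharp 2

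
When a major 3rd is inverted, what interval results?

The rule of nine gives the new number: 9 − 3 = 6, so a third becomes a sixth.
The quality also flips — major becomes minor — giving a minor sixth.

minor 6th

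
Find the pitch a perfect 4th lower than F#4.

Counting four letter names down from F lands on C.
A perfect fourth is 5 semitones; 5 semitones down from F#4 gives C#4.

C#4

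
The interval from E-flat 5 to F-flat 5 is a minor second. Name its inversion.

major seventh

The rule of nine gives the new number: 9 − 2 = 7, so a second becomes a seventh.
The quality also flips — minor becomes major — giving a major seventh.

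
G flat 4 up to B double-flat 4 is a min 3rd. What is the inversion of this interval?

M6

The rule of nine gives the new number: 9 − 3 = 6, so a third becomes a sixth.
The quality also flips — minor becomes major — giving a major sixth.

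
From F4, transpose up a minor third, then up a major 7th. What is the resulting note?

A minor third up from F4 is Ab4.
Up a major seventh from Ab4: G5 (11 semitones up).

G5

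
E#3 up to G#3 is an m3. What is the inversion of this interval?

major sixth

Interval numbers invert to sum to nine: 3 + 6 = 9, so a third inverts to a sixth.
And minor becomes major under inversion, so we get a major sixth.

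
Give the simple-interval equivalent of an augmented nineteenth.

Subtracting seven from the interval number removes an octave: 19 − 14 = 5.
That makes an augmented nineteenth a compound augmented fifth — 2 octaves plus an augmented fifth.

A5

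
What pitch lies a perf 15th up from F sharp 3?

F sharp 5

For a fifteenth the letter name doesn't change: still F, two octaves up.
Moving 24 semitones up from F#3 (the size of a perfect fifteenth) reaches F#5.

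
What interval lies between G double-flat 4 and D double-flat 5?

G to D spans five letter names (G-A-B-C-D), so the interval is some kind of fifth.
The perfect fifth spans 7 semitones, and Gbb4 to Dbb5 is exactly 7 semitones — so this is a perfect fifth.

perfect fifth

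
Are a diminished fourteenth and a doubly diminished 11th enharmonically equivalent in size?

21 semitones (diminished fourteenth) vs 15 semitones (doubly diminished eleventh): not equal.

No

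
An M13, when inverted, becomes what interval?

m3

First reduce the compound major thirteenth to its simple form, a major sixth.
The rule of nine gives the new number: 9 − 6 = 3, so a sixth becomes a third.
Quality inverts too: major becomes minor. That makes the inversion a minor third.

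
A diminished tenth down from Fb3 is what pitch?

D2

Counting three letter names plus an octave down from F lands on D.
A diminished tenth spans 14 semitones, so from Fb3 the target pitch is D2.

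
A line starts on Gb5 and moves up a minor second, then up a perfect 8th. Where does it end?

Abb6

A minor second up from Gb5 is Abb5.
Abb5 up a perfect octave → Abb6 (12 semitones).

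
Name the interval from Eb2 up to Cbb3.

diminished sixth

E to C spans six letter names (E-F-G-A-B-C): a sixth.
Eb2 to Cbb3 spans 7 semitones — two semitones narrower than the major sixth (9) — giving a diminished sixth.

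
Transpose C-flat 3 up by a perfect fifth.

The fifth takes the letter from C up to G.
A perfect fifth is 7 semitones; 7 semitones up from Cb3 gives Gb3.

G-flat 3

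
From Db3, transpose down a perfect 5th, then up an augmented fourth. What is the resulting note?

A perfect fifth down from Db3 is Gb2.
Gb2 up an augmented fourth → C3 (6 semitones).

C3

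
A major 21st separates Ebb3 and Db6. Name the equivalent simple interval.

major 7th

Subtracting seven from the interval number removes an octave: 21 − 14 = 7.
Quality carries through unchanged, so the simple form is a major seventh.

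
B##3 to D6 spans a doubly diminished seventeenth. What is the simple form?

dd3

Each octave removed subtracts seven from the number: 17 − 14 = 3.
That makes a doubly diminished seventeenth a compound doubly diminished third — 2 octaves plus a doubly diminished third.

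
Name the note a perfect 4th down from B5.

The fourth takes the letter from B down to F.
A perfect fourth is 5 semitones; 5 semitones down from B5 gives F#5.

F#5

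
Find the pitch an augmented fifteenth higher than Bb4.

B6

For a fifteenth the letter name doesn't change: still B, two octaves up.
An augmented fifteenth is 25 semitones; 25 semitones up from Bb4 gives B6.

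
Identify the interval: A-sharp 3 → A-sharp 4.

P8

A to A is the same letter name, plus an octave — that makes it an octave of some quality.
Counting semitones, A#3→A#4 is 12, which is the perfect octave.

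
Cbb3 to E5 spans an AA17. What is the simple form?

doubly augmented 3rd

Take out 2 octaves (14 from the number): 17 − 14 = 3.
That makes a doubly augmented seventeenth a compound doubly augmented third — 2 octaves plus a doubly augmented third.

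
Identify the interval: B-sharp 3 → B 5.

B to B is the same letter name, plus 2 octaves — that makes it a fifteenth of some quality.
B#3 to B5 spans 23 semitones — one semitone narrower than the perfect fifteenth (24) — giving a diminished fifteenth.
(Equivalently, a compound diminished octave: a diminished octave plus an octave.)

diminished 15th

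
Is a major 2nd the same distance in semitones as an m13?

No

A major second is 2 semitones but a minor thirteenth is 20 semitones — different sizes.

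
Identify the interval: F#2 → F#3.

F to F is the same letter name, plus an octave, so the interval is some kind of octave.
The perfect octave spans 12 semitones, and F#2 to F#3 is exactly 12 semitones — so this is a perfect octave.

perfect 8th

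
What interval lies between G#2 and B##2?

augmented third

G to B spans three letter names (G-A-B), so the interval is some kind of third.
G#2 to B##2 spans 5 semitones — one semitone wider than the major third (4) — giving an augmented third.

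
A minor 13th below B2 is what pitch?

D#1

Six letters down from B (plus an octave) reaches D.
Moving 20 semitones down from B2 (the size of a minor thirteenth) reaches D#1.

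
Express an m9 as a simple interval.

Each octave removed subtracts seven from the number: 9 − 7 = 2.
So a minor ninth is an octave plus a minor second. The quality is unchanged.

m2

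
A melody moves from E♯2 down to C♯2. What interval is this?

Descending from E#2 to C#2 is the same interval as ascending C#2 to E#2.
C to E spans three letter names (C-D-E) — that makes it a third of some quality.
Counting semitones, C#2→E#2 is 4, which is the major third.

M3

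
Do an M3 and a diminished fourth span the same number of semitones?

Yes

A major third = 4 semitones = a diminished fourth; enharmonically equal.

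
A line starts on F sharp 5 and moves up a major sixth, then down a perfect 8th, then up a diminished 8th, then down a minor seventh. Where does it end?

F#5 up a major sixth → D#6 (9 semitones).
Down a perfect octave from D#6: D#5 (12 semitones down).
Up a diminished octave from D#5: D6 (11 semitones up).
Down a minor seventh from D6: E5 (10 semitones down).

E 5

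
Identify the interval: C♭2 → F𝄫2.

C to F spans four letter names (C-D-E-F) — that makes it a fourth of some quality.
A perfect fourth would be 5 semitones; Cb2 to Fbb2 is 4, one semitone narrower, so the interval is diminished.

diminished fourth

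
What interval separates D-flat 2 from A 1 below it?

diminished fourth

Descending from Db2 to A1 is the same interval as ascending A1 to Db2.
A to D spans four letter names (A-B-C-D): a fourth.
A1 to Db2 spans 4 semitones — one semitone narrower than the perfect fourth (5) — giving a diminished fourth.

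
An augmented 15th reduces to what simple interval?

augmented 8th

Each octave removed subtracts seven from the number: 15 − 7 = 8.
Quality carries through unchanged, so the simple form is an augmented octave.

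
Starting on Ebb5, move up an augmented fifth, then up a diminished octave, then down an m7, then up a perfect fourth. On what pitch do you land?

Ebb5 up an augmented fifth → Bb5 (8 semitones).
Up a diminished octave from Bb5: Bbb6 (11 semitones up).
A minor seventh down from Bbb6 is Cb6.
Up a perfect fourth from Cb6: Fb6 (5 semitones up).

Fb6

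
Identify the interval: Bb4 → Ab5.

B to A spans seven letter names (B-C-D-E-F-G-A), so the interval is some kind of seventh.
A major seventh would be 11 semitones, but Bb4 to Ab5 is 10 — one semitone narrower, making it a minor seventh.

minor seventh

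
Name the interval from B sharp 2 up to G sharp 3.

B to G spans six letter names (B-C-D-E-F-G): a sixth.
At 8 semitones, B#2→G#3 falls one short of a major sixth: minor.

m6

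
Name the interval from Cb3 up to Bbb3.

m7

C to B spans seven letter names (C-D-E-F-G-A-B), so the interval is some kind of seventh.
At 10 semitones, Cb3→Bbb3 falls one short of a major seventh: minor.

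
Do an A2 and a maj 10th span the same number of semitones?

An augmented second is 3 semitones but a major tenth is 16 semitones — different sizes.

No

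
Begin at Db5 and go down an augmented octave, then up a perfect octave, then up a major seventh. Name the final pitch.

Db5 down an augmented octave → Dbb4 (13 semitones).
A perfect octave up from Dbb4 is Dbb5.
Dbb5 up a major seventh → Cb6 (11 semitones).

Cb6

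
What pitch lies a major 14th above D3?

C#5

Seven letters up from D (plus an octave) reaches C.
A major fourteenth spans 23 semitones, so from D3 the target pitch is C#5.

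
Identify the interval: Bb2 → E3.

B to E spans four letter names (B-C-D-E), so the interval is some kind of fourth.
The perfect fourth is 5 semitones; here we have 6, one semitone wider: augmented.

augmented fourth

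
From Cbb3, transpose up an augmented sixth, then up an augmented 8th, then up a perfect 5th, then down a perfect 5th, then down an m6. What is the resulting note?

C#4

Up an augmented sixth from Cbb3: Ab3 (10 semitones up).
An augmented octave up from Ab3 is A4.
Up a perfect fifth from A4: E5 (7 semitones up).
Down a perfect fifth from E5: A4 (7 semitones down).
A4 down a minor sixth → C#4 (8 semitones).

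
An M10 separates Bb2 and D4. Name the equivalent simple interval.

major 3rd

Each octave removed subtracts seven from the number: 10 − 7 = 3.
That makes a major tenth a compound major third — an octave plus a major third.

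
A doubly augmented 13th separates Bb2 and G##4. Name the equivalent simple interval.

Subtracting seven from the interval number removes an octave: 13 − 7 = 6.
That makes a doubly augmented thirteenth a compound doubly augmented sixth — an octave plus a doubly augmented sixth.

doubly augmented 6th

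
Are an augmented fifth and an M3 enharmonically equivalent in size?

No

An augmented fifth is 8 semitones but a major third is 4 semitones — different sizes.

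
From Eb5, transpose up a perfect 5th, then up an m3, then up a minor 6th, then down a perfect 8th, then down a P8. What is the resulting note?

Bbb4

Eb5 up a perfect fifth → Bb5 (7 semitones).
Up a minor third from Bb5: Db6 (3 semitones up).
A minor sixth up from Db6 is Bbb6.
Down a perfect octave from Bbb6: Bbb5 (12 semitones down).
Down a perfect octave from Bbb5: Bbb4 (12 semitones down).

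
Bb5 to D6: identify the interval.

major third

B to D spans three letter names (B-C-D): a third.
The major third spans 4 semitones, and Bb5 to D6 is exactly 4 semitones — so this is a major third.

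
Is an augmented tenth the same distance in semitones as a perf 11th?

Both span 17 semitones: an augmented tenth and a perfect eleventh are the same chromatic distance.

Yes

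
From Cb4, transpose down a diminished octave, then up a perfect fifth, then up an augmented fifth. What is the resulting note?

Down a diminished octave from Cb4: C3 (11 semitones down).
Up a perfect fifth from C3: G3 (7 semitones up).
Up an augmented fifth from G3: D#4 (8 semitones up).

D#4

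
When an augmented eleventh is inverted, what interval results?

First reduce the compound augmented eleventh to its simple form, an augmented fourth.
The rule of nine gives the new number: 9 − 4 = 5, so a fourth becomes a fifth.
Quality inverts too: augmented becomes diminished. That makes the inversion a diminished fifth.

diminished 5th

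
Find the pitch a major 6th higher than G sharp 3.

Counting six letter names up from G lands on E.
A major sixth is 9 semitones; 9 semitones up from G#3 gives E#4.

E sharp 4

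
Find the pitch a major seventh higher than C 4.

B 4

Counting seven letter names up from C lands on B.
Moving 11 semitones up from C4 (the size of a major seventh) reaches B4.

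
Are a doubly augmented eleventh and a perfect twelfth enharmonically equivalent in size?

Yes

Both span 19 semitones: a doubly augmented eleventh and a perfect twelfth are the same chromatic distance.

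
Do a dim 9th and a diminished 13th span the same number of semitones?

12 semitones (diminished ninth) vs 19 semitones (diminished thirteenth): not equal.

No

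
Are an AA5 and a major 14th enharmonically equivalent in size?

No

A doubly augmented fifth spans 9 semitones; a major fourteenth spans 23 semitones. They differ by 14.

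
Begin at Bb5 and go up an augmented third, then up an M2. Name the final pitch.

E#6

Bb5 up an augmented third → D#6 (5 semitones).
A major second up from D#6 is E#6.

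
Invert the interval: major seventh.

minor 2nd

Inverted interval numbers add to nine, so a seventh pairs with a second (7 + 2 = 9).
Quality inverts too: major becomes minor. That makes the inversion a minor second.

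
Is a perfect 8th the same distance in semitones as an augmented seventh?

A perfect octave = 12 semitones = an augmented seventh; enharmonically equal.

Yes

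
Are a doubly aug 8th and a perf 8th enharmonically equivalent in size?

14 semitones (doubly augmented octave) vs 12 semitones (perfect octave): not equal.

No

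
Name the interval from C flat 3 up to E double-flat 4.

C to E spans three letter names (C-D-E), plus an octave: a tenth.
A major tenth would be 16 semitones, but Cb3 to Ebb4 is 15 — one semitone narrower, making it a minor tenth.
(Equivalently, a compound minor third: a minor third plus an octave.)

minor 10th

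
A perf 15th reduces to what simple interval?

Take out an octave (7 from the number): 15 − 7 = 8.
So a perfect fifteenth is an octave plus a perfect octave. The quality is unchanged.

perfect 8th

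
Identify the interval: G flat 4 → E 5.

G to E spans six letter names (G-A-B-C-D-E), so the interval is some kind of sixth.
Gb4 to E5 spans 10 semitones — one semitone wider than the major sixth (9) — giving an augmented sixth.

augmented sixth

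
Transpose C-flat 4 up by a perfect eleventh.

F-flat 5

Four letters up from C (plus an octave) reaches F.
Moving 17 semitones up from Cb4 (the size of a perfect eleventh) reaches Fb5.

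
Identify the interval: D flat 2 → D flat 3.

D to D is the same letter name, plus an octave, so the interval is some kind of octave.
The perfect octave spans 12 semitones, and Db2 to Db3 is exactly 12 semitones — so this is a perfect octave.

P8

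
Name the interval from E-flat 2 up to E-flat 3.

perfect 8th

E to E is the same letter name, plus an octave: an octave.
Eb2 to Eb3 is 12 semitones, matching the perfect octave exactly, so the quality is perfect.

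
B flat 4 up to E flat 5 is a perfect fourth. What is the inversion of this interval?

Inverted interval numbers add to nine, so a fourth pairs with a fifth (4 + 5 = 9).
The quality also flips — perfect stays perfect — giving a perfect fifth.

perfect fifth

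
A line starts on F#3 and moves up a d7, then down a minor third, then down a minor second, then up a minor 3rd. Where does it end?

D4

A diminished seventh up from F#3 is Eb4.
Eb4 down a minor third → C4 (3 semitones).
A minor second down from C4 is B3.
A minor third up from B3 is D4.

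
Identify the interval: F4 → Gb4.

minor 2nd

F to G spans two letter names (F-G): a second.
F4 to Gb4 is 1 semitone, a half step short of the major second (2), so this is minor.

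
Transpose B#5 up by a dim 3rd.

D6

Counting three letter names up from B lands on D.
Moving 2 semitones up from B#5 (the size of a diminished third) reaches D6.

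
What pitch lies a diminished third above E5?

Counting three letter names up from E lands on G.
A diminished third spans 2 semitones, so from E5 the target pitch is Gb5.

Gb5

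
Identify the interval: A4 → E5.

perfect fifth

A to E spans five letter names (A-B-C-D-E) — that makes it a fifth of some quality.
A4 to E5 is 7 semitones, matching the perfect fifth exactly, so the quality is perfect.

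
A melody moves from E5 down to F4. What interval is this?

Descending from E5 to F4 is the same interval as ascending F4 to E5.
F to E spans seven letter names (F-G-A-B-C-D-E), so the interval is some kind of seventh.
The major seventh spans 11 semitones, and F4 to E5 is exactly 11 semitones — so this is a major seventh.

major 7th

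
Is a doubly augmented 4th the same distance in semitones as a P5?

Yes

A doubly augmented fourth spans 7 semitones, and a perfect fifth also spans 7 semitones — they're enharmonic.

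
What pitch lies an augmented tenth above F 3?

A-sharp 4

The tenth's letter: F up three letter names plus an octave → A.
An augmented tenth is 17 semitones; 17 semitones up from F3 gives A#4.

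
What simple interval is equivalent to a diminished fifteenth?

Each octave removed subtracts seven from the number: 15 − 7 = 8.
So a diminished fifteenth is an octave plus a diminished octave. The quality is unchanged.

d8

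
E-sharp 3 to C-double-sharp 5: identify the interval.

major 13th

E to C spans six letter names (E-F-G-A-B-C), plus an octave — that makes it a thirteenth of some quality.
Counting semitones, E#3→C##5 is 21, which is the major thirteenth.
(Equivalently, a compound major sixth: a major sixth plus an octave.)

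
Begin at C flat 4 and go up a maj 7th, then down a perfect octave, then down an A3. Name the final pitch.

Cb4 up a major seventh → Bb4 (11 semitones).
Down a perfect octave from Bb4: Bb3 (12 semitones down).
Bb3 down an augmented third → Gbb3 (5 semitones).

G double-flat 3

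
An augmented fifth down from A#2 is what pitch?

Five letter names down from A: D.
An augmented fifth is 8 semitones; 8 semitones down from A#2 gives D2.

D2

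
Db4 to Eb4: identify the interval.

M2

D to E spans two letter names (D-E) — that makes it a second of some quality.
Counting semitones, Db4→Eb4 is 2, which is the major second.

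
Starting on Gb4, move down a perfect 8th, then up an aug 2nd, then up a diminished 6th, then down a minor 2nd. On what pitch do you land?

Eb4

A perfect octave down from Gb4 is Gb3.
Up an augmented second from Gb3: A3 (3 semitones up).
A diminished sixth up from A3 is Fb4.
Down a minor second from Fb4: Eb4 (1 semitone down).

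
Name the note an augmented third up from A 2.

Counting three letter names up from A lands on C.
An augmented third is 5 semitones; 5 semitones up from A2 gives C##3.

C double-sharp 3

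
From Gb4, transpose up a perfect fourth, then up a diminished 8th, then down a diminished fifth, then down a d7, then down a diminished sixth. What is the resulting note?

B#3

Up a perfect fourth from Gb4: Cb5 (5 semitones up).
Up a diminished octave from Cb5: Cbb6 (11 semitones up).
Cbb6 down a diminished fifth → Fb5 (6 semitones).
A diminished seventh down from Fb5 is G4.
G4 down a diminished sixth → B#3 (7 semitones).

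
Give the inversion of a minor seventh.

major 2nd

The rule of nine gives the new number: 9 − 7 = 2, so a seventh becomes a second.
And minor becomes major under inversion, so we get a major second.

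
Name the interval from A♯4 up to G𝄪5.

M7

A to G spans seven letter names (A-B-C-D-E-F-G): a seventh.
Counting semitones, A#4→G##5 is 11, which is the major seventh.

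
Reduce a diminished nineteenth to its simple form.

Each octave removed subtracts seven from the number: 19 − 14 = 5.
Quality carries through unchanged, so the simple form is a diminished fifth.

diminished 5th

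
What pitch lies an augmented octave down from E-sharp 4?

For an octave the letter name doesn't change: still E, an octave down.
An augmented octave is 13 semitones; 13 semitones down from E#4 gives E3.

E 3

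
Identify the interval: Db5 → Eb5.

major second

D to E spans two letter names (D-E): a second.
Counting semitones, Db5→Eb5 is 2, which is the major second.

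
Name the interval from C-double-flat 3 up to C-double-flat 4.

C to C is the same letter name, plus an octave, so the interval is some kind of octave.
The perfect octave spans 12 semitones, and Cbb3 to Cbb4 is exactly 12 semitones — so this is a perfect octave.

perfect octave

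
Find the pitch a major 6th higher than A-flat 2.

F 3

Six letter names up from A: F.
Moving 9 semitones up from Ab2 (the size of a major sixth) reaches F3.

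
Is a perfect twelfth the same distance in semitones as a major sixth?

A perfect twelfth spans 19 semitones; a major sixth spans 9 semitones. They differ by 10.

No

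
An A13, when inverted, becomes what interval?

diminished third

First reduce the compound augmented thirteenth to its simple form, an augmented sixth.
Inverted interval numbers add to nine, so a sixth pairs with a third (6 + 3 = 9).
The quality also flips — augmented becomes diminished — giving a diminished third.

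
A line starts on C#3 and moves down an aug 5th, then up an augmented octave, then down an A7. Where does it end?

Down an augmented fifth from C#3: F2 (8 semitones down).
An augmented octave up from F2 is F#3.
F#3 down an augmented seventh → Gb2 (12 semitones).

Gb2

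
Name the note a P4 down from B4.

F#4

Four letter names down from B: F.
Moving 5 semitones down from B4 (the size of a perfect fourth) reaches F#4.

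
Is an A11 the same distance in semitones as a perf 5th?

No

18 semitones (augmented eleventh) vs 7 semitones (perfect fifth): not equal.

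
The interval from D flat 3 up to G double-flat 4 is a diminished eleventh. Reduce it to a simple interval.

diminished fourth

Take out an octave (7 from the number): 11 − 7 = 4.
Quality carries through unchanged, so the simple form is a diminished fourth.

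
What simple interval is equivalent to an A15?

augmented octave

Subtracting seven from the interval number removes an octave: 15 − 7 = 8.
That makes an augmented fifteenth a compound augmented octave — an octave plus an augmented octave.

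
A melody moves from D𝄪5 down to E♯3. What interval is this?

Descending from D##5 to E#3 is the same interval as ascending E#3 to D##5.
E to D spans seven letter names (E-F-G-A-B-C-D), plus an octave — that makes it a fourteenth of some quality.
The major fourteenth spans 23 semitones, and E#3 to D##5 is exactly 23 semitones — so this is a major fourteenth.
(Equivalently, a compound major seventh: a major seventh plus an octave.)

major 14th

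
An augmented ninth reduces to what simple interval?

augmented 2nd

Take out an octave (7 from the number): 9 − 7 = 2.
Quality carries through unchanged, so the simple form is an augmented second.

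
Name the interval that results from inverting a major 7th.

minor second

Interval numbers invert to sum to nine: 7 + 2 = 9, so a seventh inverts to a second.
Quality inverts too: major becomes minor. That makes the inversion a minor second.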